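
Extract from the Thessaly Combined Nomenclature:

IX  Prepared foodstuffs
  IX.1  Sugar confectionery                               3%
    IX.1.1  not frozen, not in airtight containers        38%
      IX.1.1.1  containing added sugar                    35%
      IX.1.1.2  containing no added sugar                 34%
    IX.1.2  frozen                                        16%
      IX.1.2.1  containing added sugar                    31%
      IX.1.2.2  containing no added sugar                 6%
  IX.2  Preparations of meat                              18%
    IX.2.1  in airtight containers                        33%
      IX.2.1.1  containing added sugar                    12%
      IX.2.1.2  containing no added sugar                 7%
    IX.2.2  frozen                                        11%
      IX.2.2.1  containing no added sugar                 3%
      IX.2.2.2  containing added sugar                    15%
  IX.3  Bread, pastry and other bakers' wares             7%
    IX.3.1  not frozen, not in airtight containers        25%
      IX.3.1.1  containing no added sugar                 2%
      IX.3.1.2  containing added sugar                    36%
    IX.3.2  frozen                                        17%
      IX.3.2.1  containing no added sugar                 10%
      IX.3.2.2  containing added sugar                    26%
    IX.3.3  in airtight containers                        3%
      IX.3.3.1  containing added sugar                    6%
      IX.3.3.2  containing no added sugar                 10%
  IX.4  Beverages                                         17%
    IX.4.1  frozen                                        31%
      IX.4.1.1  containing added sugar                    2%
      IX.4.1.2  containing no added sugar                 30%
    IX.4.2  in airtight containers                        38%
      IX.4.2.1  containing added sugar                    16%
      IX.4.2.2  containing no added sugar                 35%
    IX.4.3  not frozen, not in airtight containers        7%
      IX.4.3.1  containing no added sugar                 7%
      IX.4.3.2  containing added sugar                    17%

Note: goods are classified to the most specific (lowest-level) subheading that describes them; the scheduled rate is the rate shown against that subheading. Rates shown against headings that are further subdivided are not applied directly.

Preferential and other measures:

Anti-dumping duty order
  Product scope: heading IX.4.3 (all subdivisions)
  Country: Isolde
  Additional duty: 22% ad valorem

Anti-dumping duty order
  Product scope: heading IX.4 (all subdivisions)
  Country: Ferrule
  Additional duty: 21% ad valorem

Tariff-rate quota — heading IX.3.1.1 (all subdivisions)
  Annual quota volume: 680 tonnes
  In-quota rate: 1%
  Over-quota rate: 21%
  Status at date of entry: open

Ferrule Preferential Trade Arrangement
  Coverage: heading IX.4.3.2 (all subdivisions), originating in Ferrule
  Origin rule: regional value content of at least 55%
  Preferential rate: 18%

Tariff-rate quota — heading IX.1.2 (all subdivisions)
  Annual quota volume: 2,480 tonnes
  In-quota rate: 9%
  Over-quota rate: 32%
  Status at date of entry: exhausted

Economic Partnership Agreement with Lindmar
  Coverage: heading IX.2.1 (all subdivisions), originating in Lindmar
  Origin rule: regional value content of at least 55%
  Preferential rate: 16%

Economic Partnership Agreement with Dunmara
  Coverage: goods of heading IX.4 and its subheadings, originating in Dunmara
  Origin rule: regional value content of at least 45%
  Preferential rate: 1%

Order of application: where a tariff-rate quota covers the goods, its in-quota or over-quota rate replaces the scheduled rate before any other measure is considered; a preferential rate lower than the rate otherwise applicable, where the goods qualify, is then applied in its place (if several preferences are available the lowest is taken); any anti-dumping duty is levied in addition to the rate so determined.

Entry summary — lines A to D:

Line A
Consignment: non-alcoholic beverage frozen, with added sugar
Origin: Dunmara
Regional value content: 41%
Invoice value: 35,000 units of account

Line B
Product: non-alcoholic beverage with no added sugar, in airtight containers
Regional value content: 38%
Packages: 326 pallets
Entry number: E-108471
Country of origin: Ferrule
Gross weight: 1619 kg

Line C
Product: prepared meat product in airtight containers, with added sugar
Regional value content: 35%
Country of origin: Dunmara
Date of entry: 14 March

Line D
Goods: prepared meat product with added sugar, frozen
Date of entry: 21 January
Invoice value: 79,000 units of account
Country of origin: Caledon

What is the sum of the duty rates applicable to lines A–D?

Line A: non-alcoholic beverage → IX.4; frozen → IX.4.1; with added sugar → IX.4.1.1. Scheduled 2%. Dunmara agreement on IX.4: RVC < 45%. → 2%.
Line B: non-alcoholic beverage → IX.4; in airtight containers → IX.4.2; with no added sugar → IX.4.2.2. Scheduled 35%. Ferrule agreement on IX.4.3.2: IX.4.2.2 not covered; anti-dumping (Ferrule, IX.4): +21%; total 35% + 21% = 56%. → 56%.
Line C: prepared meat product → IX.2; in airtight containers → IX.2.1; with added sugar → IX.2.1.1. Scheduled 12%. Dunmara agreement on IX.4: IX.2.1.1 not covered. → 12%.
Line D: prepared meat product → IX.2; frozen → IX.2.2; with added sugar → IX.2.2.2. Scheduled 15%. No special measure applies. → 15%.
Sum: 2% + 56% + 12% + 15% = 85%.

85%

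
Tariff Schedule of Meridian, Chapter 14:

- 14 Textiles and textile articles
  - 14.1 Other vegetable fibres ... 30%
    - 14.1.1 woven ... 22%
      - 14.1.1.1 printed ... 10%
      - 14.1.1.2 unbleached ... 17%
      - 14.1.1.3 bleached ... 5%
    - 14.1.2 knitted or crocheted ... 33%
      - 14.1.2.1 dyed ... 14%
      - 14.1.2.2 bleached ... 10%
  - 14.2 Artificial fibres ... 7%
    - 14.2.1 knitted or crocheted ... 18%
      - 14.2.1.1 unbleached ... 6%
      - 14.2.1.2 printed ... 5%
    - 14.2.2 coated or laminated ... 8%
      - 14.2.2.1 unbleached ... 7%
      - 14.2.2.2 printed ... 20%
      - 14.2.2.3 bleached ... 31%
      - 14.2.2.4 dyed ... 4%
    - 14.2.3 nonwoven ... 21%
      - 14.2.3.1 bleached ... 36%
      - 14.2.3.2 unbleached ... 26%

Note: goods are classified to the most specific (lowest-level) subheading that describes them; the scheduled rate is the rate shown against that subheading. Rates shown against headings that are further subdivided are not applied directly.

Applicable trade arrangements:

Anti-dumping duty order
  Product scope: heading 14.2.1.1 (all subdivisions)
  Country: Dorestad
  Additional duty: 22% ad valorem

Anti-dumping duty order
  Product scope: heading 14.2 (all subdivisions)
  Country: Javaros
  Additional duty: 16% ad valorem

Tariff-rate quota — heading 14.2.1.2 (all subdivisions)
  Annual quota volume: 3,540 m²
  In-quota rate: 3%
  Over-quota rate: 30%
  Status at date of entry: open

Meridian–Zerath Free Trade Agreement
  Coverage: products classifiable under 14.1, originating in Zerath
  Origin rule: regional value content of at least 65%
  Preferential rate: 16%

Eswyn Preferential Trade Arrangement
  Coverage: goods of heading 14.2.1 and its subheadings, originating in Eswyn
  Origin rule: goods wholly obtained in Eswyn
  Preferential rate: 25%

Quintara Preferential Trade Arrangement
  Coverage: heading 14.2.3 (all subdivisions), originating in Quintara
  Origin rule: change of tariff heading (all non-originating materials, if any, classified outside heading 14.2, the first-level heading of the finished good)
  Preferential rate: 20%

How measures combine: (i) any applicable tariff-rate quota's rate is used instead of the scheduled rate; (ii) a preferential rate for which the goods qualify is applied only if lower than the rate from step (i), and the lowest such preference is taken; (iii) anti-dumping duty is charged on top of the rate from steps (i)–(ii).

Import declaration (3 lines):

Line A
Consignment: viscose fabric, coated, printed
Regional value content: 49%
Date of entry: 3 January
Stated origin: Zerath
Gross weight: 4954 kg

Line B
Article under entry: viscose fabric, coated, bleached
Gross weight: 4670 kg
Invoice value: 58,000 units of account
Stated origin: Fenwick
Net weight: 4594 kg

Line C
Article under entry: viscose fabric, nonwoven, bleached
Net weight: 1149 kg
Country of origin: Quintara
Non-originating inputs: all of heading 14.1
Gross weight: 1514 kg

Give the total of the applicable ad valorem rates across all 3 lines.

71%

Line A: viscose → 14.2; coated → 14.2.2; printed → 14.2.2.2. Scheduled 20%. Zerath agreement on 14.1: 14.2.2.2 not covered. → 20%.
Line B: viscose → 14.2; coated → 14.2.2; bleached → 14.2.2.3. Scheduled 31%. No special measure applies. → 31%.
Line C: viscose → 14.2; nonwoven → 14.2.3; bleached → 14.2.3.1. Scheduled 36%. Quintara agreement on 14.2.3: CTH met → 20% available; preferential 20%. → 20%.
Sum: 20% + 31% + 20% = 71%.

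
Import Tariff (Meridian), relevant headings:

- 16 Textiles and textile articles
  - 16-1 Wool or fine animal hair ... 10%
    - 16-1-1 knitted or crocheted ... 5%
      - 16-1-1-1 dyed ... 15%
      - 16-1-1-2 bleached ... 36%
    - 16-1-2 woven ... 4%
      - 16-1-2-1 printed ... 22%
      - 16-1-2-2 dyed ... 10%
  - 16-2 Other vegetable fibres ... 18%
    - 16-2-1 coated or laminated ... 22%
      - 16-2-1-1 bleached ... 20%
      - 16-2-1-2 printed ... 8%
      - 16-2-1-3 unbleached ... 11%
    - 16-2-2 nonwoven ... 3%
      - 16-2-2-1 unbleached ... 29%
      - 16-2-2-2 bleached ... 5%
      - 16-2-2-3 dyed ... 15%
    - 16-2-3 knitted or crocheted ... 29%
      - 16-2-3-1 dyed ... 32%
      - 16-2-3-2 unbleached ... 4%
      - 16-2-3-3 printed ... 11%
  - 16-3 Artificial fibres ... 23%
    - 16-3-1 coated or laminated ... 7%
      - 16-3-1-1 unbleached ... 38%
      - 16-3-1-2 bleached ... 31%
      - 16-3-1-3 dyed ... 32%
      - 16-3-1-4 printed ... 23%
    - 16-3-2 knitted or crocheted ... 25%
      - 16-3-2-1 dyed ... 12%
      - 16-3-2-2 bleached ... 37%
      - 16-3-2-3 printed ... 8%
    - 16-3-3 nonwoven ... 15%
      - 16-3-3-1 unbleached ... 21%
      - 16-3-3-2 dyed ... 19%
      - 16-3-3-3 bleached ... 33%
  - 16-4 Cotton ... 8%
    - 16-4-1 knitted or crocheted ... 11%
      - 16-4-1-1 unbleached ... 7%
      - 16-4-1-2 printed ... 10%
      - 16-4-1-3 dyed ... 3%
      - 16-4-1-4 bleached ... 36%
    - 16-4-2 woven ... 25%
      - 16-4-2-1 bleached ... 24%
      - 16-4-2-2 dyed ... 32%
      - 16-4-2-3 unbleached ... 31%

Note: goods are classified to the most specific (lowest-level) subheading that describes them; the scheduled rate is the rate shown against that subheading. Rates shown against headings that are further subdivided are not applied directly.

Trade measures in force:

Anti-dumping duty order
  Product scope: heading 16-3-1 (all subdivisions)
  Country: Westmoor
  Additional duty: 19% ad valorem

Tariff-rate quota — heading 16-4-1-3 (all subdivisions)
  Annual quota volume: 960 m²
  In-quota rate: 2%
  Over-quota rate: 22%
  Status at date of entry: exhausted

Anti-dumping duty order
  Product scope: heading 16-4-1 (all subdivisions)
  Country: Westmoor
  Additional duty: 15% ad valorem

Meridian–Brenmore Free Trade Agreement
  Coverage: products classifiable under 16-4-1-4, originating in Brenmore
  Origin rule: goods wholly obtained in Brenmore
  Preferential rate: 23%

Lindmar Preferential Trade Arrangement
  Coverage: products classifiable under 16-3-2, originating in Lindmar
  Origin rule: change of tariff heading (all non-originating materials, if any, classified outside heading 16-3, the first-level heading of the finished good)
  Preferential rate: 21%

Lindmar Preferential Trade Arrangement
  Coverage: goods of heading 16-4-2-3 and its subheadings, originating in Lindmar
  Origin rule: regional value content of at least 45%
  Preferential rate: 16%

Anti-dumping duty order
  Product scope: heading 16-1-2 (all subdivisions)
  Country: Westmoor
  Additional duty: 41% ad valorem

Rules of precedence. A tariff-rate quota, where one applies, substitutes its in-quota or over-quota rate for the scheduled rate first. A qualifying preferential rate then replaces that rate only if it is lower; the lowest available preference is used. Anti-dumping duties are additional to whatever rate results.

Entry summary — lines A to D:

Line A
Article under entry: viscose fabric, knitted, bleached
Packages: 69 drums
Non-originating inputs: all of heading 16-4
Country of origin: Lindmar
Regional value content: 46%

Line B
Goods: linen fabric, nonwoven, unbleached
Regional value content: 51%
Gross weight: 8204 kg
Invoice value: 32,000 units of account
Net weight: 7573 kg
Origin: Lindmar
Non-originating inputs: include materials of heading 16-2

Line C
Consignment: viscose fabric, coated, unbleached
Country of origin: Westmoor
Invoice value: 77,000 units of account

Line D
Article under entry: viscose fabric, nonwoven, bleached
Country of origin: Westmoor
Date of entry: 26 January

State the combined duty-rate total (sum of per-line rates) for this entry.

140%

Line A: viscose → 16-3; knitted → 16-3-2; bleached → 16-3-2-2. Scheduled 37%. Lindmar agreement on 16-3-2: CTH met → 21% available; Lindmar agreement on 16-4-2-3: 16-3-2-2 not covered; preferential 21%. → 21%.
Line B: linen → 16-2; nonwoven → 16-2-2; unbleached → 16-2-2-1. Scheduled 29%. Lindmar agreement on 16-3-2: 16-2-2-1 not covered; Lindmar agreement on 16-4-2-3: 16-2-2-1 not covered. → 29%.
Line C: viscose → 16-3; coated → 16-3-1; unbleached → 16-3-1-1. Scheduled 38%. anti-dumping (Westmoor, 16-3-1): +19%; total 38% + 19% = 57%. → 57%.
Line D: viscose → 16-3; nonwoven → 16-3-3; bleached → 16-3-3-3. Scheduled 33%. No special measure applies. → 33%.
Sum: 21% + 29% + 57% + 33% = 140%.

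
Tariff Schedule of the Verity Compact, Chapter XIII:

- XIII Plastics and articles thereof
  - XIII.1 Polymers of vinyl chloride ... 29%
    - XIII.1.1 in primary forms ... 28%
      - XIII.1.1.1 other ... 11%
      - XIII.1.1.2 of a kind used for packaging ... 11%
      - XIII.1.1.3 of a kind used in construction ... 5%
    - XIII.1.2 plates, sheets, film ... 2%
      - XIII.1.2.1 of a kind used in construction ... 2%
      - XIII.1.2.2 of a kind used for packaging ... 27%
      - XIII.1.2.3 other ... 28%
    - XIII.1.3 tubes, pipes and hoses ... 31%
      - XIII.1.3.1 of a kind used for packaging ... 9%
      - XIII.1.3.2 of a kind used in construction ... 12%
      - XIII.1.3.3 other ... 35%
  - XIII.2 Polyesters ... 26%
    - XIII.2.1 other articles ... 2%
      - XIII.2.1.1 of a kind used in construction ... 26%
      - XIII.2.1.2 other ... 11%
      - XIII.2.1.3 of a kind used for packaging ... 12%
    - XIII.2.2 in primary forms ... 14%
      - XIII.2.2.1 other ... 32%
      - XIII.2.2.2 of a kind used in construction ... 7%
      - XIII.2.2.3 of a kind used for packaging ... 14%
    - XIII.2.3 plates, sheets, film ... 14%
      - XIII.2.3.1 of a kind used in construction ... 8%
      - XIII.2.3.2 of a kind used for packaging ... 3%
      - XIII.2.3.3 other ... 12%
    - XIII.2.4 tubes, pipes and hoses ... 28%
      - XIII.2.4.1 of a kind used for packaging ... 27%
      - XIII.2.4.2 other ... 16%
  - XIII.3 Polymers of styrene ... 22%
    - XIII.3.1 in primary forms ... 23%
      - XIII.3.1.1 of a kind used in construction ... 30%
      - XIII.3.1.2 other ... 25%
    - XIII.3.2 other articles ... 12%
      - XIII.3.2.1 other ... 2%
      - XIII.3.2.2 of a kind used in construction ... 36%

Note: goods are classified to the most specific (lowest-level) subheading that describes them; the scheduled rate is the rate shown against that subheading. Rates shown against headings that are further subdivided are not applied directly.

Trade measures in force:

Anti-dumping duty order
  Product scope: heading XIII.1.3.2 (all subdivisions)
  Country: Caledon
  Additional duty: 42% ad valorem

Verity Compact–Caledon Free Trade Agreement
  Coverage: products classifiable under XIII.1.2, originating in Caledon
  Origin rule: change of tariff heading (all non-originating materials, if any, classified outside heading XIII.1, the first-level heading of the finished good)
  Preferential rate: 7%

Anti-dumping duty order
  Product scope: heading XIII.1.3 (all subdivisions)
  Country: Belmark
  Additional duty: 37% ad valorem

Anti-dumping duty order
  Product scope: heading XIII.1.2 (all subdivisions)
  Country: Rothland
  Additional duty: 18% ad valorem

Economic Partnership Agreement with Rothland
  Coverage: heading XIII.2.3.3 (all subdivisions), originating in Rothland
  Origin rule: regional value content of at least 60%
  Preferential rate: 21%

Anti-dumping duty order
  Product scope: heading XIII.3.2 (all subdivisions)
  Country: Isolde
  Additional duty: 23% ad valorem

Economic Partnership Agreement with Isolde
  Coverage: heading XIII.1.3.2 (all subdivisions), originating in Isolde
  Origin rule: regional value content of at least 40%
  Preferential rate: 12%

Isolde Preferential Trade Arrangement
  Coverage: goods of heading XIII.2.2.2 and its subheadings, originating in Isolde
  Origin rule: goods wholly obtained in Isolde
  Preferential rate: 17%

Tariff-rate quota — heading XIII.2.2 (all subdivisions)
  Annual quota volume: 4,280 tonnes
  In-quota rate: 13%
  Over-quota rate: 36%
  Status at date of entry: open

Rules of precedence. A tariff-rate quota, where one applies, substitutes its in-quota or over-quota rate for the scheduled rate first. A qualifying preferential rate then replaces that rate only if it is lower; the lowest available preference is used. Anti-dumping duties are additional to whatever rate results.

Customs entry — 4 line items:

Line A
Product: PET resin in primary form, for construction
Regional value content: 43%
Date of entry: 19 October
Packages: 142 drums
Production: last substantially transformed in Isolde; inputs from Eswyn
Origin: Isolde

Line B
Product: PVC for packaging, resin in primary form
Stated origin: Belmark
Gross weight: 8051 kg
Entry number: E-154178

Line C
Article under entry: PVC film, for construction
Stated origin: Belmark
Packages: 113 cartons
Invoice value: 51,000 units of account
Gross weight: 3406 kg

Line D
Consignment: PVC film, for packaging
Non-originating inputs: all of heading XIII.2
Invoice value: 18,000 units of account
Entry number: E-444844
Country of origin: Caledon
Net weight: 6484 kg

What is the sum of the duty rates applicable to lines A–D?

33%

Line A: PET → XIII.2; resin in primary form → XIII.2.2; for construction → XIII.2.2.2. Scheduled 7%. quota on XIII.2.2 open → in-quota 13%; Isolde agreement on XIII.1.3.2: XIII.2.2.2 not covered; Isolde agreement on XIII.2.2.2: not wholly obtained. → 13%.
Line B: PVC → XIII.1; resin in primary form → XIII.1.1; for packaging → XIII.1.1.2. Scheduled 11%. No special measure applies. → 11%.
Line C: PVC → XIII.1; film → XIII.1.2; for construction → XIII.1.2.1. Scheduled 2%. No special measure applies. → 2%.
Line D: PVC → XIII.1; film → XIII.1.2; for packaging → XIII.1.2.2. Scheduled 27%. Caledon agreement on XIII.1.2: CTH met → 7% available; preferential 7%. → 7%.
Sum: 13% + 11% + 2% + 7% = 33%.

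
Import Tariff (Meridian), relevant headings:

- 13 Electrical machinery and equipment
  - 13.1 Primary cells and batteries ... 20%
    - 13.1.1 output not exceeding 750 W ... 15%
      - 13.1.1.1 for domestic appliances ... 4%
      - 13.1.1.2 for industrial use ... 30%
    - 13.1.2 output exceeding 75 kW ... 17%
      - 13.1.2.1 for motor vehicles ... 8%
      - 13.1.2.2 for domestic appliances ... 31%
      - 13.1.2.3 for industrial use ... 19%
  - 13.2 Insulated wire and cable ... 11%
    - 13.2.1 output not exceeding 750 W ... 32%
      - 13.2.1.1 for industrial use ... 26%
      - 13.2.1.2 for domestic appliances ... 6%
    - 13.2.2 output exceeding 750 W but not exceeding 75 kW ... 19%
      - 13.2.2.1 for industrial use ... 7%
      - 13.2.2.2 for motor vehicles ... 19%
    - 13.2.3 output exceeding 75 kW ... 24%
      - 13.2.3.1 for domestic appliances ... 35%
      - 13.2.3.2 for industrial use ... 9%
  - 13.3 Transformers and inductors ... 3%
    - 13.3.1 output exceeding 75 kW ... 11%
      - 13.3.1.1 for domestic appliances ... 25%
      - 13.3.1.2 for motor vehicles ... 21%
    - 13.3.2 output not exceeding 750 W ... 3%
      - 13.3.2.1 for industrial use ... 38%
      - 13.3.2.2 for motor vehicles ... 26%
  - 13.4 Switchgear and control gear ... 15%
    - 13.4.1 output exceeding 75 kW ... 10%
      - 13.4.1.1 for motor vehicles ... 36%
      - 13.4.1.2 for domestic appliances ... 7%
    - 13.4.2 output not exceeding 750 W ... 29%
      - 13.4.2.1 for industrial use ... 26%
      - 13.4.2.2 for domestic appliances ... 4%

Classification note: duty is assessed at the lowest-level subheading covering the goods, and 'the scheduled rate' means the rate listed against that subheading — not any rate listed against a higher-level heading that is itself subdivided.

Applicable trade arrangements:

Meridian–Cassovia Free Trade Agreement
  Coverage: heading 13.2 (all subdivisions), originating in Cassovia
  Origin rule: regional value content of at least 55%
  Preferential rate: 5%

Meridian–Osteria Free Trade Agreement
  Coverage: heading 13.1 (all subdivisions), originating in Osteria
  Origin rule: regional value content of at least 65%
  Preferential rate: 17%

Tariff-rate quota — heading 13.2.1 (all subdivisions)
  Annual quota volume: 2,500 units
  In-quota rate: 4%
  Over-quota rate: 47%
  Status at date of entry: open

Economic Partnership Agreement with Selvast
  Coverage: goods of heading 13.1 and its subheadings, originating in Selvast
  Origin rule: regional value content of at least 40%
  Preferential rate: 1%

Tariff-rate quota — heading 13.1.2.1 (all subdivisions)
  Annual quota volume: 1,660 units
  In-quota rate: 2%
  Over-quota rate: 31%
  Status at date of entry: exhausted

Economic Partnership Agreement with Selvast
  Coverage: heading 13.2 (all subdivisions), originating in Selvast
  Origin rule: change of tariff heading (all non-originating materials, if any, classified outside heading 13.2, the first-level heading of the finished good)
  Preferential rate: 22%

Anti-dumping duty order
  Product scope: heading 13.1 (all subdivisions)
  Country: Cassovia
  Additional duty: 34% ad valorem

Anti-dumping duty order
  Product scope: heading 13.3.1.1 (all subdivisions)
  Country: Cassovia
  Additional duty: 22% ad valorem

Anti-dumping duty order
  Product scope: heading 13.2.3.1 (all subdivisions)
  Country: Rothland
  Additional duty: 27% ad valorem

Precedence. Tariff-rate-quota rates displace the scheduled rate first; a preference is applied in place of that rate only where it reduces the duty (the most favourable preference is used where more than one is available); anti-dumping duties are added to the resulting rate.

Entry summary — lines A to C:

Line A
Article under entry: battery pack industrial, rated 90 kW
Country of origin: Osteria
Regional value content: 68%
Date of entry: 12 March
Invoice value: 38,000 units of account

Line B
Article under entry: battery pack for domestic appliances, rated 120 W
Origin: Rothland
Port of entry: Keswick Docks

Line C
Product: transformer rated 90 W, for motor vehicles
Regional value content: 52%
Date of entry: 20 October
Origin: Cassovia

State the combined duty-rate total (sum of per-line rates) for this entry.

47%

Line A: battery pack → 13.1; rated 90 kW → 13.1.2; industrial → 13.1.2.3. Scheduled 19%. Osteria agreement on 13.1: RVC ≥ 65% → 17% available; preferential 17%. → 17%.
Line B: battery pack → 13.1; rated 120 W → 13.1.1; for domestic appliances → 13.1.1.1. Scheduled 4%. No special measure applies. → 4%.
Line C: transformer → 13.3; rated 90 W → 13.3.2; for motor vehicles → 13.3.2.2. Scheduled 26%. Cassovia agreement on 13.2: 13.3.2.2 not covered. → 26%.
Sum: 17% + 4% + 26% = 47%.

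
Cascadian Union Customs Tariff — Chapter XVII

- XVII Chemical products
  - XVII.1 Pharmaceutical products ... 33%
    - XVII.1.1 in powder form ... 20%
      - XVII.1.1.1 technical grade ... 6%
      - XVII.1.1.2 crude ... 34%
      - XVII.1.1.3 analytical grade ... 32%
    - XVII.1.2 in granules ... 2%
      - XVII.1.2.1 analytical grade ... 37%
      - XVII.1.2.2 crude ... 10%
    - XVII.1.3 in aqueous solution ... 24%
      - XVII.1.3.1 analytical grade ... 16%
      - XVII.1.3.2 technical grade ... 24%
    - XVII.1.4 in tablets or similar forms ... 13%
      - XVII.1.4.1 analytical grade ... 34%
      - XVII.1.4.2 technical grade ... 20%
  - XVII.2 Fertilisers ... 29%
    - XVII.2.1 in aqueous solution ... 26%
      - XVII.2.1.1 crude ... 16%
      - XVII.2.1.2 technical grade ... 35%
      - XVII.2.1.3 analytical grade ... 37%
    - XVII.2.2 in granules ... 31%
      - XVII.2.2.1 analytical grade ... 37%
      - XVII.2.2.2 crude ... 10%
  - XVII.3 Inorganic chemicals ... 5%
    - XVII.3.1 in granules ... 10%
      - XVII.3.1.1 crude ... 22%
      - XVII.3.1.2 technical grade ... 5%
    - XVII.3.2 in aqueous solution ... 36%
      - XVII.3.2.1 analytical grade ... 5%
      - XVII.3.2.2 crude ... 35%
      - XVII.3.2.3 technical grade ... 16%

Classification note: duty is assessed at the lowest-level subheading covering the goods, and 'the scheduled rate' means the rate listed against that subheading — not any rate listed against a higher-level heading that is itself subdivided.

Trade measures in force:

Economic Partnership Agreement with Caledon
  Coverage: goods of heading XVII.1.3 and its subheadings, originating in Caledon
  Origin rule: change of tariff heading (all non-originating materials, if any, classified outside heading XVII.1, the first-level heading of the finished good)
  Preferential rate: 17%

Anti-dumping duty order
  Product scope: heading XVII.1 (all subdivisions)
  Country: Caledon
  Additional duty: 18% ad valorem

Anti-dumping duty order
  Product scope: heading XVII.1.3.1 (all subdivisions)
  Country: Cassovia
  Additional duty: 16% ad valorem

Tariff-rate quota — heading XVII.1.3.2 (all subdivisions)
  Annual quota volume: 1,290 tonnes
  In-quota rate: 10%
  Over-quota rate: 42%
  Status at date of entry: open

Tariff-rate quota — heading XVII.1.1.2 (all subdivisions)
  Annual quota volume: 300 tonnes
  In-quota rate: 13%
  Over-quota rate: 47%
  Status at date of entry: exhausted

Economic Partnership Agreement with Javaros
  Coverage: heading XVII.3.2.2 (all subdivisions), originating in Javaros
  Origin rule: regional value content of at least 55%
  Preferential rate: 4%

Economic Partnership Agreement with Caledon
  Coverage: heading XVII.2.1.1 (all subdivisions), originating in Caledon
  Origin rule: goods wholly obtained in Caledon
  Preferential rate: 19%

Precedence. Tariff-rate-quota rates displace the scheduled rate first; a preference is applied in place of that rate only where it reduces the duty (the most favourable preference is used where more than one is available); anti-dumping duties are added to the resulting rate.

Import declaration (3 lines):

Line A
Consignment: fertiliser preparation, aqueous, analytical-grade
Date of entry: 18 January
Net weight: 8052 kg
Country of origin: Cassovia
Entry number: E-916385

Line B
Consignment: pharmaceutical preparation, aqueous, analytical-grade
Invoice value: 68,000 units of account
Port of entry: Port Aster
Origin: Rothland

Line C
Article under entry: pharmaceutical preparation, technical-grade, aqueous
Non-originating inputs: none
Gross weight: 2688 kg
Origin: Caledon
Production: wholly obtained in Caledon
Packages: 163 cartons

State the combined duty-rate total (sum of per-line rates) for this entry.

Line A: fertiliser → XVII.2; aqueous → XVII.2.1; analytical-grade → XVII.2.1.3. Scheduled 37%. No special measure applies. → 37%.
Line B: pharmaceutical → XVII.1; aqueous → XVII.1.3; analytical-grade → XVII.1.3.1. Scheduled 16%. No special measure applies. → 16%.
Line C: pharmaceutical → XVII.1; aqueous → XVII.1.3; technical-grade → XVII.1.3.2. Scheduled 24%. quota on XVII.1.3.2 open → in-quota 10%; Caledon agreement on XVII.1.3: CTH met → 17% available; Caledon agreement on XVII.2.1.1: XVII.1.3.2 not covered; preference 17% not lower than 10% → no reduction; anti-dumping (Caledon, XVII.1): +18%; total 10% + 18% = 28%. → 28%.
Sum: 37% + 16% + 28% = 81%.

81%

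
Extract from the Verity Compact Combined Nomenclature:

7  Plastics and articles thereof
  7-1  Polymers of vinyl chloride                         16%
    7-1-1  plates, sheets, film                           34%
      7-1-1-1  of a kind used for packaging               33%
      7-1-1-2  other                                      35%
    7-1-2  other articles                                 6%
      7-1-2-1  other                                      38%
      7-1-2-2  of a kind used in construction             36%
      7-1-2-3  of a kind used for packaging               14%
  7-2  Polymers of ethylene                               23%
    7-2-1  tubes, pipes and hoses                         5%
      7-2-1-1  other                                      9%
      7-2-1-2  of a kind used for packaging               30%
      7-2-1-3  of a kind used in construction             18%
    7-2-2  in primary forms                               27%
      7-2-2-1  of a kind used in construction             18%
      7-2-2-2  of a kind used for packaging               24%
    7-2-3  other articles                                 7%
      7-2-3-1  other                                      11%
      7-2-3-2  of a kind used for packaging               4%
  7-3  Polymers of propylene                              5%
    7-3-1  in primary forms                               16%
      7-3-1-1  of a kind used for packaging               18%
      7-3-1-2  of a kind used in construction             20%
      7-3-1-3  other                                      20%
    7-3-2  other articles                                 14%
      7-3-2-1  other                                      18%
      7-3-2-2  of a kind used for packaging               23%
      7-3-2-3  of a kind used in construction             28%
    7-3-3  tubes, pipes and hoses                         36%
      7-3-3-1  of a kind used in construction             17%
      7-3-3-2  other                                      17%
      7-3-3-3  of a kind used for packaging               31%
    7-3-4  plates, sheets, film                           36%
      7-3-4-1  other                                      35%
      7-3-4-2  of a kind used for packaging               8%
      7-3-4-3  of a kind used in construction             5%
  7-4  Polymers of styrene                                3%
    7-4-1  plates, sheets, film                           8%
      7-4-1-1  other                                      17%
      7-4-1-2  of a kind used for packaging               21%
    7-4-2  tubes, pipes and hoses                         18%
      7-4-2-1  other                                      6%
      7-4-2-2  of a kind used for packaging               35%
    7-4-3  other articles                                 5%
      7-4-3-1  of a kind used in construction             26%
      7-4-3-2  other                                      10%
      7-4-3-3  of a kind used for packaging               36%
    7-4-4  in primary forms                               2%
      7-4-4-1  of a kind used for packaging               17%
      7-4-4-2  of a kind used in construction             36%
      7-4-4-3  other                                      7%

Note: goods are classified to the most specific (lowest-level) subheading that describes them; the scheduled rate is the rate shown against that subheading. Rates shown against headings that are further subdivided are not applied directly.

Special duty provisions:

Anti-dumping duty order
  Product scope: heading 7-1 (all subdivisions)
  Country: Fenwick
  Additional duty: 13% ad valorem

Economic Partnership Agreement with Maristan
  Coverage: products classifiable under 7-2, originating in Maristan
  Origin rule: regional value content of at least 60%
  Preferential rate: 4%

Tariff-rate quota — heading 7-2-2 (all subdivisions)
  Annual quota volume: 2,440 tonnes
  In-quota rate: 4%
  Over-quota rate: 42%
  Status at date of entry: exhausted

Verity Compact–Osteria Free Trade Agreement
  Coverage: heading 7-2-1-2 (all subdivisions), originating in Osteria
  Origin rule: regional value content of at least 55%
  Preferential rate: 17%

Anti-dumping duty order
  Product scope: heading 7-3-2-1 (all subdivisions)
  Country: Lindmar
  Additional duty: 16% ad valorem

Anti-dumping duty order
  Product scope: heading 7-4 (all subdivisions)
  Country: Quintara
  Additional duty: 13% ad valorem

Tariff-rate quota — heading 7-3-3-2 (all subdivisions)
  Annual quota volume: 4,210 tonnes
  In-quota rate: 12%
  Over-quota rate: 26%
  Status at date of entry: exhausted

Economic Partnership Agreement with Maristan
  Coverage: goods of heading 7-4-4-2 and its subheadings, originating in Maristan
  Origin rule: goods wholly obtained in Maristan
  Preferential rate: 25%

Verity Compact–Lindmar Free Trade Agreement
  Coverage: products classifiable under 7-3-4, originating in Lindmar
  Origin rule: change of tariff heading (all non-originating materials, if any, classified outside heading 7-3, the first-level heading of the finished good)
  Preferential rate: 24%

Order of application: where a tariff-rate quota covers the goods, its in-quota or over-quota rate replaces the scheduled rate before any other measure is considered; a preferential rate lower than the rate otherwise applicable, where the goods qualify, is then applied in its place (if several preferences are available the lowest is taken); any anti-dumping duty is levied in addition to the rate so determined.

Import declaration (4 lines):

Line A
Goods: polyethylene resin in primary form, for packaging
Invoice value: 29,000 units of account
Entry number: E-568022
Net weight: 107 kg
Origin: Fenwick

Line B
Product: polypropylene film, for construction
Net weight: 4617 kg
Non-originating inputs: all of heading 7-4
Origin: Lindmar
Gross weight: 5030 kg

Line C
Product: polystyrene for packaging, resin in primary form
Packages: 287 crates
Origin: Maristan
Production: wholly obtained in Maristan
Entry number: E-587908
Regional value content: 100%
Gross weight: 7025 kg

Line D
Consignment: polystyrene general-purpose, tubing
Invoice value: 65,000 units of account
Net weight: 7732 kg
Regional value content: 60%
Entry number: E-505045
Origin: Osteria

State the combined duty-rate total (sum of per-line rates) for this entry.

70%

Line A: polyethylene → 7-2; resin in primary form → 7-2-2; for packaging → 7-2-2-2. Scheduled 24%. quota on 7-2-2 exhausted → over-quota 42%. → 42%.
Line B: polypropylene → 7-3; film → 7-3-4; for construction → 7-3-4-3. Scheduled 5%. Lindmar agreement on 7-3-4: CTH met → 24% available; preference 24% not lower than 5% → no reduction. → 5%.
Line C: polystyrene → 7-4; resin in primary form → 7-4-4; for packaging → 7-4-4-1. Scheduled 17%. Maristan agreement on 7-2: 7-4-4-1 not covered; Maristan agreement on 7-4-4-2: 7-4-4-1 not covered. → 17%.
Line D: polystyrene → 7-4; tubing → 7-4-2; general-purpose → 7-4-2-1. Scheduled 6%. Osteria agreement on 7-2-1-2: 7-4-2-1 not covered. → 6%.
Sum: 42% + 5% + 17% + 6% = 70%.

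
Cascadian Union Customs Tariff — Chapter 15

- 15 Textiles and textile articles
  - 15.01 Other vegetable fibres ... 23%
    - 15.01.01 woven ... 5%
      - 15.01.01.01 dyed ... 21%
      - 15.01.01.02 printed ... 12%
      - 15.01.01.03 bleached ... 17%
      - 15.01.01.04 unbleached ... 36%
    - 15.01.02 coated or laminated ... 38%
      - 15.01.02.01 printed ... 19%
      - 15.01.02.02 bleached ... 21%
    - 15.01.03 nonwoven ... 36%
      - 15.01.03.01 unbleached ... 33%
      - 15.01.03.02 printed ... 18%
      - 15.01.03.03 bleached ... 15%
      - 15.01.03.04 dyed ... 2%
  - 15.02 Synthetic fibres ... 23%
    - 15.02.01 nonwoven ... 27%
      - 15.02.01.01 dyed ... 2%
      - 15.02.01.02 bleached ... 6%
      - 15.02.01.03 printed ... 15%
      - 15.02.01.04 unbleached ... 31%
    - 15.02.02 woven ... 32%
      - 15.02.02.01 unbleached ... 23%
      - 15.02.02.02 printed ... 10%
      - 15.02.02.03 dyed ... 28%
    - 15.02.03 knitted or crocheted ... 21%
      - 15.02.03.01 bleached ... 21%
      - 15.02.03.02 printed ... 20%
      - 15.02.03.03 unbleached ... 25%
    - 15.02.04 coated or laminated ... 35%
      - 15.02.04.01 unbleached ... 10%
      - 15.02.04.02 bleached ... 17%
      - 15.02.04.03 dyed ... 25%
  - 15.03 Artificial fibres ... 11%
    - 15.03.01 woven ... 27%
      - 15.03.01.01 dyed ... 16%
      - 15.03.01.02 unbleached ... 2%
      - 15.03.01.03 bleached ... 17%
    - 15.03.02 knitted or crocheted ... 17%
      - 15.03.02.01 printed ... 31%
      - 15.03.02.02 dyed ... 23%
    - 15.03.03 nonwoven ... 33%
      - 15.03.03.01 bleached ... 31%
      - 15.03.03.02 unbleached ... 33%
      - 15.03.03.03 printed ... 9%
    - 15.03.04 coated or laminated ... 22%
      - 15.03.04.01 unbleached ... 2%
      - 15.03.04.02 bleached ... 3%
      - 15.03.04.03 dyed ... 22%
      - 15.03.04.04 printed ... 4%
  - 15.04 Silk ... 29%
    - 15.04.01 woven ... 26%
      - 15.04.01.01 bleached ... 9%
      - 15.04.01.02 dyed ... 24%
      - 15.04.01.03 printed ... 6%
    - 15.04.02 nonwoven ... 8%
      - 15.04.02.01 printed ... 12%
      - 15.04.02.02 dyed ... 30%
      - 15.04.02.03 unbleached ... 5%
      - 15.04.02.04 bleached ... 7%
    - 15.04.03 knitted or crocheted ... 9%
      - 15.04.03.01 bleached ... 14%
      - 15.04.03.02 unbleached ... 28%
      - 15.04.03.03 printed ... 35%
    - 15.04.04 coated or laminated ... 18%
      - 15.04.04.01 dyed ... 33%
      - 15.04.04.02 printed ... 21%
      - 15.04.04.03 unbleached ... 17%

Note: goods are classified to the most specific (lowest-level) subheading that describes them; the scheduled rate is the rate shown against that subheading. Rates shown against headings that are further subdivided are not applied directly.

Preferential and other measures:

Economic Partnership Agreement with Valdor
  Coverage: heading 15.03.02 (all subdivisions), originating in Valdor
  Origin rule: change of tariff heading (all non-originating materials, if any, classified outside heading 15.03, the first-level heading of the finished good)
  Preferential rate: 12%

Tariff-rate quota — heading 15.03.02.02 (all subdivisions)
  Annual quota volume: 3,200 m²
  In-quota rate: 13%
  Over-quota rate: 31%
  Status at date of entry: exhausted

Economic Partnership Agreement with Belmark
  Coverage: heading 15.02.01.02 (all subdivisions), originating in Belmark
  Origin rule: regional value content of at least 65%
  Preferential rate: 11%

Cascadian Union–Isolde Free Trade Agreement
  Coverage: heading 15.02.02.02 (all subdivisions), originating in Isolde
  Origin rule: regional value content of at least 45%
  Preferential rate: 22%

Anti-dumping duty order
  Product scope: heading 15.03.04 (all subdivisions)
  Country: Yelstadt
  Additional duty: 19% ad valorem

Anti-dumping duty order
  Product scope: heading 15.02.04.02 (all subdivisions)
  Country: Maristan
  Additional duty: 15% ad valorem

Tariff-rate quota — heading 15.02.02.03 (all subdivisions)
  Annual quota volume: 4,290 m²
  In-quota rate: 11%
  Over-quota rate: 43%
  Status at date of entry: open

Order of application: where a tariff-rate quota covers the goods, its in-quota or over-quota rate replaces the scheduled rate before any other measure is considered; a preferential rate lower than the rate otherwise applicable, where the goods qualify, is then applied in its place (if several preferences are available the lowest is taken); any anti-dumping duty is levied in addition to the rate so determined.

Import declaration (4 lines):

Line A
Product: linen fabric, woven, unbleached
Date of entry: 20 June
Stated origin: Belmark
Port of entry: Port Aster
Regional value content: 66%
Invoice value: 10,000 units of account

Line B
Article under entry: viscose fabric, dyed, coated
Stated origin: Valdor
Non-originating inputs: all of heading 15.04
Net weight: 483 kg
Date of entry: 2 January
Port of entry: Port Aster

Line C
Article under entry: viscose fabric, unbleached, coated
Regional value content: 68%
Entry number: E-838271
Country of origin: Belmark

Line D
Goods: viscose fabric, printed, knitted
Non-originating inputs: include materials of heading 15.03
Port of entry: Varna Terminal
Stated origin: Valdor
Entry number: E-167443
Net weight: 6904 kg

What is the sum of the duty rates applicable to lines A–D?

Line A: linen → 15.01; woven → 15.01.01; unbleached → 15.01.01.04. Scheduled 36%. Belmark agreement on 15.02.01.02: 15.01.01.04 not covered. → 36%.
Line B: viscose → 15.03; coated → 15.03.04; dyed → 15.03.04.03. Scheduled 22%. Valdor agreement on 15.03.02: 15.03.04.03 not covered. → 22%.
Line C: viscose → 15.03; coated → 15.03.04; unbleached → 15.03.04.01. Scheduled 2%. Belmark agreement on 15.02.01.02: 15.03.04.01 not covered. → 2%.
Line D: viscose → 15.03; knitted → 15.03.02; printed → 15.03.02.01. Scheduled 31%. Valdor agreement on 15.03.02: CTH not met. → 31%.
Sum: 36% + 22% + 2% + 31% = 91%.

91%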